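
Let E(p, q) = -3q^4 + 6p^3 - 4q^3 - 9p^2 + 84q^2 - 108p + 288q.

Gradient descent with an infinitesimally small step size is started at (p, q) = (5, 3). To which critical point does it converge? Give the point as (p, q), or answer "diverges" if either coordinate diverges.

(3, -2)

E is separable, so gradient descent decouples: p follows -∂E/∂p, q follows -∂E/∂q.
∂E/∂p = 18(p - 3)(p + 2); at p=5 this is 252, so p decreases.
∂E/∂q = -12(q - 4)(q + 2)(q + 3); at q=3 this is 360, so q decreases.
p converges to its nearest critical value 3 (a local min of the p-part); q converges to -2. The iterate converges to (3, -2).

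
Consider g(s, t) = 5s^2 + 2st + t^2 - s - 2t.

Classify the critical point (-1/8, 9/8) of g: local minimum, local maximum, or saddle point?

The Hessian of g is constant: H = [[10, 2], [2, 2]].
det(H) = 10·2 − 2² = 16.
det(H) > 0 and tr(H) = 12 > 0, so H is positive definite and the point is a local minimum.

local minimum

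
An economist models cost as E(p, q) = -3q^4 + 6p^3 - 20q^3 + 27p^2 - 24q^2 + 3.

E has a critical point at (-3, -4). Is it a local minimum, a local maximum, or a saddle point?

The mixed partial ∂²E/∂p∂q is 0, so the Hessian at any point is diag(E_pp, E_qq) = diag(18(2p + 3), -12(3q^2 + 10q + 4)).
At (-3, -4): H = diag(-54, -144).
Both eigenvalues are negative, so H is negative definite: a local maximum.

local maximum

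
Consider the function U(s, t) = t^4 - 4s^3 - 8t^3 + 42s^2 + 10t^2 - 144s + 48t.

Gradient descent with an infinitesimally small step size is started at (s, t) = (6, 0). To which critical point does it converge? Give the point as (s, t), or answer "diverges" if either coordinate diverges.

diverges

U is separable, so gradient descent decouples: s follows -∂U/∂s, t follows -∂U/∂t.
∂U/∂s = -12(s - 4)(s - 3); at s=6 this is -72, so s increases.
∂U/∂t = 4(t - 4)(t - 3)(t + 1); at t=0 this is 48, so t decreases.
The s-coordinate has no critical point in that direction and runs off to infinity.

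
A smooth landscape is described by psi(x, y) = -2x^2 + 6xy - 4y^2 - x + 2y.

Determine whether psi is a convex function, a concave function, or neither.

neither

psi is quadratic, so its Hessian is the constant matrix H = [[-4, 6], [6, -8]].
det(H) = -4, tr(H) = -12.
det(H) < 0, so H is indefinite: neither convex nor concave.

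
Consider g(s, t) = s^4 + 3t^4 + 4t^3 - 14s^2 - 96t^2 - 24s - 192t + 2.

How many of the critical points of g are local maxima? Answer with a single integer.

g separates as a function of s plus a function of t, so ∇g=0 decouples.
∂g/∂s = 4(s - 3)(s + 1)(s + 2) = 0 at s ∈ {-2, -1, 3}; ∂g/∂t = 12(t - 4)(t + 1)(t + 4) = 0 at t ∈ {-4, -1, 4}.
The Hessian is diagonal: diag(g_ss, g_tt). Second derivatives: g_ss(-2)=20, g_ss(-1)=-16, g_ss(3)=80; g_tt(-4)=288, g_tt(-1)=-180, g_tt(4)=480.
Local maxima occur where both diagonal entries negative: (-1, -1). Count: 1.

1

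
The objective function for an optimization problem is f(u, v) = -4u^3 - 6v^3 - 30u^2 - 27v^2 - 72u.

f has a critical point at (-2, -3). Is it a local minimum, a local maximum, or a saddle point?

saddle point

The mixed partial ∂²f/∂u∂v is 0, so the Hessian at any point is diag(f_uu, f_vv) = diag(-12(2u + 5), -18(2v + 3)).
At (-2, -3): H = diag(-12, 54).
The eigenvalues have opposite signs, so H is indefinite: a saddle point.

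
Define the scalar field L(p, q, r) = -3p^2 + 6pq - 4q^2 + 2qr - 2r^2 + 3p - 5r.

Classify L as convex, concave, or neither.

L is quadratic, so its Hessian is the constant matrix H = [[-6, 6, 0], [6, -8, 2], [0, 2, -4]].
Leading principal minors: -6, 12, -24.
Signs alternate −, +, − ⇒ H ≺ 0 ⇒ concave.

concave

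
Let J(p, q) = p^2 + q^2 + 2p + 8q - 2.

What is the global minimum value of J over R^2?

J(p,q) separates as A(p) + B(q) − 2, so its minimum is min A + min B − 2.
A'(p) = 2p + 2 vanishes at p ∈ {-1}; B'(q) = 2q + 8 vanishes at q ∈ {-4}.
Local minima of A (where A''>0): A(-1)=-1. Local minima of B: B(-4)=-16.
So the global minimum of J is A(-1) + B(-4) − 2 = -1 − 16 − 2 = -19, attained at (-1, -4).

-19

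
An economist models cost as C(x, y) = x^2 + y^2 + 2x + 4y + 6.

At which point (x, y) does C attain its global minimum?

(-1, -2)

C(x,y) separates as P(x) + Q(y) + 6, so its minimum is min P + min Q + 6.
P'(x) = 2x + 2 vanishes at x ∈ {-1}; Q'(y) = 2y + 4 vanishes at y ∈ {-2}.
Local minima of P (where P''>0): P(-1)=-1. Local minima of Q: Q(-2)=-4.
So the global minimum of C is P(-1) + Q(-2) + 6 = -1 − 4 + 6 = 1, attained at (-1, -2).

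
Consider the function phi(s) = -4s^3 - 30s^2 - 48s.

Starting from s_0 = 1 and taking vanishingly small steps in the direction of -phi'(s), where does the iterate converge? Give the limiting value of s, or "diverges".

phi'(s) = -12(s + 1)(s + 4), so phi'(1) = -120.
Gradient descent moves in the -phi' direction, i.e. s is increasing.
There is no critical point above s=1, and phi' keeps the same sign, so the iterate runs off to +∞.

diverges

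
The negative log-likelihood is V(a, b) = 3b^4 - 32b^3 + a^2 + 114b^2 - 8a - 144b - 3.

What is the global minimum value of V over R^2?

V(a,b) separates as P(a) + Q(b) − 3, so its minimum is min P + min Q − 3.
P'(a) = 2a - 8 vanishes at a ∈ {4}; Q'(b) = 12(b - 4)(b - 3)(b - 1) vanishes at b ∈ {1, 3, 4}.
Local minima of P (where P''>0): P(4)=-16. Local minima of Q: Q(1)=-59, Q(4)=-32.
So the global minimum of V is P(4) + Q(1) − 3 = -16 − 59 − 3 = -78, attained at (4, 1).

-78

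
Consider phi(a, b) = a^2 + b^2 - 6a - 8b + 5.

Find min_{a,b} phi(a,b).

phi(a,b) separates as P(a) + Q(b) + 5, so its minimum is min P + min Q + 5.
P'(a) = 2a - 6 vanishes at a ∈ {3}; Q'(b) = 2b - 8 vanishes at b ∈ {4}.
Local minima of P (where P''>0): P(3)=-9. Local minima of Q: Q(4)=-16.
So the global minimum of phi is P(3) + Q(4) + 5 = -9 − 16 + 5 = -20, attained at (3, 4).

-20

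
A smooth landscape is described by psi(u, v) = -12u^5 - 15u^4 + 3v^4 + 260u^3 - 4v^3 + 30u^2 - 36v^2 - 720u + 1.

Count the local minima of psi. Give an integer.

psi separates as a function of u plus a function of v, so ∇psi=0 decouples.
∂psi/∂u = -60(u - 3)(u - 1)(u + 1)(u + 4) = 0 at u ∈ {-4, -1, 1, 3}; ∂psi/∂v = 12v(v - 3)(v + 2) = 0 at v ∈ {-2, 0, 3}.
The Hessian is diagonal: diag(psi_uu, psi_vv). Second derivatives: psi_uu(-4)=6300, psi_uu(-1)=-1440, psi_uu(1)=1200, psi_uu(3)=-3360; psi_vv(-2)=120, psi_vv(0)=-72, psi_vv(3)=180.
Local minima occur where both diagonal entries positive: (-4, -2), (-4, 3), (1, -2), (1, 3). Count: 4.

4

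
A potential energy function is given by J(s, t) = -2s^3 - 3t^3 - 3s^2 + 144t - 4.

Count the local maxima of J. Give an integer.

J separates as a function of s plus a function of t, so ∇J=0 decouples.
∂J/∂s = -6s(s + 1) = 0 at s ∈ {-1, 0}; ∂J/∂t = -9(t - 4)(t + 4) = 0 at t ∈ {-4, 4}.
The Hessian is diagonal: diag(J_ss, J_tt). Second derivatives: J_ss(-1)=6, J_ss(0)=-6; J_tt(-4)=72, J_tt(4)=-72.
Local maxima occur where both diagonal entries negative: (0, 4). Count: 1.

1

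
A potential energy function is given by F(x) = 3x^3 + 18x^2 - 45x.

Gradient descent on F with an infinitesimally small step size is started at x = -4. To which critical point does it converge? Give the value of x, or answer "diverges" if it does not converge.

1

F'(x) = 9(x - 1)(x + 5), so F'(-4) = -45.
Gradient descent moves in the -F' direction, i.e. x is increasing.
The nearest critical point in that direction is x = 1, where F'' = 54 > 0 (a local minimum). The iterate converges there.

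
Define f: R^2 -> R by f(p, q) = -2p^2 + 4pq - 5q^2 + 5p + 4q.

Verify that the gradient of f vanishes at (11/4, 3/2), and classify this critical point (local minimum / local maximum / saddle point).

∇f = (-4p + 4q + 5, 4p - 10q + 4); substituting (11/4, 3/2) gives ∇f = (0, 0), so (11/4, 3/2) is indeed a critical point.
The Hessian of f is constant: H = [[-4, 4], [4, -10]].
det(H) = (-4)·(-10) − 4² = 24.
det(H) > 0 and tr(H) = -14 < 0, so H is negative definite and the point is a local maximum.

local maximum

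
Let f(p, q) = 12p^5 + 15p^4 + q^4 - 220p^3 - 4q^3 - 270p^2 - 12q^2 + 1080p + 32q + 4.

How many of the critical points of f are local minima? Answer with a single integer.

4

f separates as a function of p plus a function of q, so ∇f=0 decouples.
∂f/∂p = 60(p - 3)(p - 1)(p + 2)(p + 3) = 0 at p ∈ {-3, -2, 1, 3}; ∂f/∂q = 4(q - 4)(q - 1)(q + 2) = 0 at q ∈ {-2, 1, 4}.
The Hessian is diagonal: diag(f_pp, f_qq). Second derivatives: f_pp(-3)=-1440, f_pp(-2)=900, f_pp(1)=-1440, f_pp(3)=3600; f_qq(-2)=72, f_qq(1)=-36, f_qq(4)=72.
Local minima occur where both diagonal entries positive: (-2, -2), (-2, 4), (3, -2), (3, 4). Count: 4.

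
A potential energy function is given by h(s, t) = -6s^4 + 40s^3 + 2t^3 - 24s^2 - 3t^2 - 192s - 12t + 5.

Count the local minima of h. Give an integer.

1

h separates as a function of s plus a function of t, so ∇h=0 decouples.
∂h/∂s = -24(s - 4)(s - 2)(s + 1) = 0 at s ∈ {-1, 2, 4}; ∂h/∂t = 6(t - 2)(t + 1) = 0 at t ∈ {-1, 2}.
The Hessian is diagonal: diag(h_ss, h_tt). Second derivatives: h_ss(-1)=-360, h_ss(2)=144, h_ss(4)=-240; h_tt(-1)=-18, h_tt(2)=18.
Local minima occur where both diagonal entries positive: (2, 2). Count: 1.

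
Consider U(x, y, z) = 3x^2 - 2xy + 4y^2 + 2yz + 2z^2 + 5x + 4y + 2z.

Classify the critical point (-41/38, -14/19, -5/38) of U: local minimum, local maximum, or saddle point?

local minimum

The Hessian is constant: H = [[6, -2, 0], [-2, 8, 2], [0, 2, 4]].
Leading principal minors: Δ₁ = 6, Δ₂ = 44, Δ₃ = 152.
All leading minors are positive, so H is positive definite: a local minimum.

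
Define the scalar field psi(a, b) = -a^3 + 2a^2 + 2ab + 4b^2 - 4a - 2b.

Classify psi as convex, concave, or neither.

The term -a^3 is cubic, so the Hessian is not constant.
∂²psi/∂a² = -6a + 4, which takes both signs as a varies (negative for sufficiently large a). A diagonal entry of the Hessian changing sign means the Hessian is neither positive- nor negative-semidefinite on all of R^2.

neither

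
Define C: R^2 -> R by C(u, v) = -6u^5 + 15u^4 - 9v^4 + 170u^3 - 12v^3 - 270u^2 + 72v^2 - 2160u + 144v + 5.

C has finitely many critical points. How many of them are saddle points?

C separates as a function of u plus a function of v, so ∇C=0 decouples.
∂C/∂u = -30(u - 4)(u - 3)(u + 2)(u + 3) = 0 at u ∈ {-3, -2, 3, 4}; ∂C/∂v = -36(v - 2)(v + 1)(v + 2) = 0 at v ∈ {-2, -1, 2}.
The Hessian is diagonal: diag(C_uu, C_vv). Second derivatives: C_uu(-3)=1260, C_uu(-2)=-900, C_uu(3)=900, C_uu(4)=-1260; C_vv(-2)=-144, C_vv(-1)=108, C_vv(2)=-432.
Saddle points occur where the two diagonal entries have opposite signs: (-3, -2), (-3, 2), (-2, -1), (3, -2), (3, 2), (4, -1). Count: 6.

6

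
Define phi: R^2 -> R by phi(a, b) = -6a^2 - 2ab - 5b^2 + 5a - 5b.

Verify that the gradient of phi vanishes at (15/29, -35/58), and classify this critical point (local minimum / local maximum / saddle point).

local maximum

∇phi = (-12a - 2b + 5, -2a - 10b - 5); substituting (15/29, -35/58) gives ∇phi = (0, 0), so (15/29, -35/58) is indeed a critical point.
The Hessian of phi is constant: H = [[-12, -2], [-2, -10]].
det(H) = (-12)·(-10) − (-2)² = 116.
det(H) > 0 and tr(H) = -22 < 0, so H is negative definite and the point is a local maximum.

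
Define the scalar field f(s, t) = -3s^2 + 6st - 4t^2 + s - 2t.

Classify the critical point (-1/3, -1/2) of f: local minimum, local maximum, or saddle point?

The Hessian of f is constant: H = [[-6, 6], [6, -8]].
det(H) = (-6)·(-8) − 6² = 12.
det(H) > 0 and tr(H) = -14 < 0, so H is negative definite and the point is a local maximum.

local maximum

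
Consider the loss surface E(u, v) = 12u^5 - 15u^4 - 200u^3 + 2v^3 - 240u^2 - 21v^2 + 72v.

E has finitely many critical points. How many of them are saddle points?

E separates as a function of u plus a function of v, so ∇E=0 decouples.
∂E/∂u = 60u(u - 4)(u + 1)(u + 2) = 0 at u ∈ {-2, -1, 0, 4}; ∂E/∂v = 6(v - 4)(v - 3) = 0 at v ∈ {3, 4}.
The Hessian is diagonal: diag(E_uu, E_vv). Second derivatives: E_uu(-2)=-720, E_uu(-1)=300, E_uu(0)=-480, E_uu(4)=7200; E_vv(3)=-6, E_vv(4)=6.
Saddle points occur where the two diagonal entries have opposite signs: (-2, 4), (-1, 3), (0, 4), (4, 3). Count: 4.

4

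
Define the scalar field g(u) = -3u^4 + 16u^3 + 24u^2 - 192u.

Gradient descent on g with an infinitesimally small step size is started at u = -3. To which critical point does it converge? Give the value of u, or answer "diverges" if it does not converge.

g'(u) = -12(u - 4)(u - 2)(u + 2), so g'(-3) = 420.
Gradient descent moves in the -g' direction, i.e. u is decreasing.
There is no critical point below u=-3, and g' keeps the same sign, so the iterate runs off to −∞.

diverges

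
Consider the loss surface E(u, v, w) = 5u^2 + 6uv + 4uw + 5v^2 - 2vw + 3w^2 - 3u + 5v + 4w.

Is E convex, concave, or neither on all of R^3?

E is quadratic, so its Hessian is the constant matrix H = [[10, 6, 4], [6, 10, -2], [4, -2, 6]].
Leading principal minors: 10, 64, 88.
All positive ⇒ H ≻ 0 ⇒ convex.

convex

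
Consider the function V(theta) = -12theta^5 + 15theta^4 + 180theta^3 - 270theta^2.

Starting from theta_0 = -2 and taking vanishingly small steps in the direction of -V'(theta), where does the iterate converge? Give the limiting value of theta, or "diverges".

-3

V'(theta) = -60theta(theta - 3)(theta - 1)(theta + 3), so V'(-2) = 1800.
Gradient descent moves in the -V' direction, i.e. theta is decreasing.
The nearest critical point in that direction is theta = -3, where V'' = 4320 > 0 (a local minimum). The iterate converges there.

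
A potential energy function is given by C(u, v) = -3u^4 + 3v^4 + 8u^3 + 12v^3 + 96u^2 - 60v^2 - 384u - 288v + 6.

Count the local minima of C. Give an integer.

2

C separates as a function of u plus a function of v, so ∇C=0 decouples.
∂C/∂u = -12(u - 4)(u - 2)(u + 4) = 0 at u ∈ {-4, 2, 4}; ∂C/∂v = 12(v - 3)(v + 2)(v + 4) = 0 at v ∈ {-4, -2, 3}.
The Hessian is diagonal: diag(C_uu, C_vv). Second derivatives: C_uu(-4)=-576, C_uu(2)=144, C_uu(4)=-192; C_vv(-4)=168, C_vv(-2)=-120, C_vv(3)=420.
Local minima occur where both diagonal entries positive: (2, -4), (2, 3). Count: 2.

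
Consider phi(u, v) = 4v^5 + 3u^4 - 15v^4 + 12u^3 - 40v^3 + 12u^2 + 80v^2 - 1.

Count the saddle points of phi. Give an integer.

phi separates as a function of u plus a function of v, so ∇phi=0 decouples.
∂phi/∂u = 12u(u + 1)(u + 2) = 0 at u ∈ {-2, -1, 0}; ∂phi/∂v = 20v(v - 4)(v - 1)(v + 2) = 0 at v ∈ {-2, 0, 1, 4}.
The Hessian is diagonal: diag(phi_uu, phi_vv). Second derivatives: phi_uu(-2)=24, phi_uu(-1)=-12, phi_uu(0)=24; phi_vv(-2)=-720, phi_vv(0)=160, phi_vv(1)=-180, phi_vv(4)=1440.
Saddle points occur where the two diagonal entries have opposite signs: (-2, -2), (-2, 1), (-1, 0), (-1, 4), (0, -2), (0, 1). Count: 6.

6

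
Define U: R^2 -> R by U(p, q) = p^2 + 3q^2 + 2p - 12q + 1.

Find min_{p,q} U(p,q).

U(p,q) separates as A(p) + B(q) + 1, so its minimum is min A + min B + 1.
A'(p) = 2p + 2 vanishes at p ∈ {-1}; B'(q) = 6q - 12 vanishes at q ∈ {2}.
Local minima of A (where A''>0): A(-1)=-1. Local minima of B: B(2)=-12.
So the global minimum of U is A(-1) + B(2) + 1 = -1 − 12 + 1 = -12, attained at (-1, 2).

-12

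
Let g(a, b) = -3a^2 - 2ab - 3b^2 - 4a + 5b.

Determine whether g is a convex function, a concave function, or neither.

g is quadratic, so its Hessian is the constant matrix H = [[-6, -2], [-2, -6]].
det(H) = 32, tr(H) = -12.
det(H) > 0 and tr(H) < 0, so H is negative definite everywhere: concave.

concave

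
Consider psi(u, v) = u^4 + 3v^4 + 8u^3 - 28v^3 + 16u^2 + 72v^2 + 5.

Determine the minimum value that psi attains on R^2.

5

psi(u,v) separates as P(u) + Q(v) + 5, so its minimum is min P + min Q + 5.
P'(u) = 4u(u + 2)(u + 4) vanishes at u ∈ {-4, -2, 0}; Q'(v) = 12v(v - 4)(v - 3) vanishes at v ∈ {0, 3, 4}.
Local minima of P (where P''>0): P(-4)=0, P(0)=0. Local minima of Q: Q(0)=0, Q(4)=128.
So the global minimum of psi is P(-4) + Q(0) + 5 = 0 + 0 + 5 = 5, attained at (-4, 0).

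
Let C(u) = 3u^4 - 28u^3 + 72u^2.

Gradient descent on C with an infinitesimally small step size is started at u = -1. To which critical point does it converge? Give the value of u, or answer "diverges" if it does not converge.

C'(u) = 12u(u - 4)(u - 3), so C'(-1) = -240.
Gradient descent moves in the -C' direction, i.e. u is increasing.
The nearest critical point in that direction is u = 0, where C'' = 144 > 0 (a local minimum). The iterate converges there.

0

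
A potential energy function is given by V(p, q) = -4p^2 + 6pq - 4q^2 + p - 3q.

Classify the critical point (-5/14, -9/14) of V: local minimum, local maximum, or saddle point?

local maximum

The Hessian of V is constant: H = [[-8, 6], [6, -8]].
det(H) = (-8)·(-8) − 6² = 28.
det(H) > 0 and tr(H) = -16 < 0, so H is negative definite and the point is a local maximum.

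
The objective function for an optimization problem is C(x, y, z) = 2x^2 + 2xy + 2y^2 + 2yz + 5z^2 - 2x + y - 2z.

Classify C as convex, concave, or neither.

convex

C is quadratic, so its Hessian is the constant matrix H = [[4, 2, 0], [2, 4, 2], [0, 2, 10]].
Leading principal minors: 4, 12, 104.
All positive ⇒ H ≻ 0 ⇒ convex.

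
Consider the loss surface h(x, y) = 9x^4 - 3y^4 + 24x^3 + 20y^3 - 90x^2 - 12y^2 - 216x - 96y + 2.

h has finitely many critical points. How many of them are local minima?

h separates as a function of x plus a function of y, so ∇h=0 decouples.
∂h/∂x = 36(x - 2)(x + 1)(x + 3) = 0 at x ∈ {-3, -1, 2}; ∂h/∂y = -12(y - 4)(y - 2)(y + 1) = 0 at y ∈ {-1, 2, 4}.
The Hessian is diagonal: diag(h_xx, h_yy). Second derivatives: h_xx(-3)=360, h_xx(-1)=-216, h_xx(2)=540; h_yy(-1)=-180, h_yy(2)=72, h_yy(4)=-120.
Local minima occur where both diagonal entries positive: (-3, 2), (2, 2). Count: 2.

2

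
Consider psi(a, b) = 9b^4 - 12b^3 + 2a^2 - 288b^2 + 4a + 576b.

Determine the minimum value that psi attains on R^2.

-3842

psi(a,b) separates as P(a) + Q(b), so its minimum is min P + min Q.
P'(a) = 4a + 4 vanishes at a ∈ {-1}; Q'(b) = 36(b - 4)(b - 1)(b + 4) vanishes at b ∈ {-4, 1, 4}.
Local minima of P (where P''>0): P(-1)=-2. Local minima of Q: Q(-4)=-3840, Q(4)=-768.
So the global minimum of psi is P(-1) + Q(-4) = -2 − 3840 = -3842, attained at (-1, -4).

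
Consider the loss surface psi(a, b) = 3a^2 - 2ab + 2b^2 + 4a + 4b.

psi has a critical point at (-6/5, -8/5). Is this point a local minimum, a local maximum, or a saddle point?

local minimum

The Hessian of psi is constant: H = [[6, -2], [-2, 4]].
det(H) = 6·4 − (-2)² = 20.
det(H) > 0 and tr(H) = 10 > 0, so H is positive definite and the point is a local minimum.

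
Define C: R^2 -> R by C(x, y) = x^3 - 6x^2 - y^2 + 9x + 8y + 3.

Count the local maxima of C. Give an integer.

C separates as a function of x plus a function of y, so ∇C=0 decouples.
∂C/∂x = 3(x - 3)(x - 1) = 0 at x ∈ {1, 3}; ∂C/∂y = -2(y - 4) = 0 at y ∈ {4}.
The Hessian is diagonal: diag(C_xx, C_yy). Second derivatives: C_xx(1)=-6, C_xx(3)=6; C_yy(4)=-2.
Local maxima occur where both diagonal entries negative: (1, 4). Count: 1.

1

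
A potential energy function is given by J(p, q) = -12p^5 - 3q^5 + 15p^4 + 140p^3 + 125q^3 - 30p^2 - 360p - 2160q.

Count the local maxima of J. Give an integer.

J separates as a function of p plus a function of q, so ∇J=0 decouples.
∂J/∂p = -60(p - 3)(p - 1)(p + 1)(p + 2) = 0 at p ∈ {-2, -1, 1, 3}; ∂J/∂q = -15(q - 4)(q - 3)(q + 3)(q + 4) = 0 at q ∈ {-4, -3, 3, 4}.
The Hessian is diagonal: diag(J_pp, J_qq). Second derivatives: J_pp(-2)=900, J_pp(-1)=-480, J_pp(1)=720, J_pp(3)=-2400; J_qq(-4)=840, J_qq(-3)=-630, J_qq(3)=630, J_qq(4)=-840.
Local maxima occur where both diagonal entries negative: (-1, -3), (-1, 4), (3, -3), (3, 4). Count: 4.

4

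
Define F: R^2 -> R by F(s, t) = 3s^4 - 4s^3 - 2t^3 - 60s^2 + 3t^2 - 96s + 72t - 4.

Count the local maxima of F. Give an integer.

F separates as a function of s plus a function of t, so ∇F=0 decouples.
∂F/∂s = 12(s - 4)(s + 1)(s + 2) = 0 at s ∈ {-2, -1, 4}; ∂F/∂t = -6(t - 4)(t + 3) = 0 at t ∈ {-3, 4}.
The Hessian is diagonal: diag(F_ss, F_tt). Second derivatives: F_ss(-2)=72, F_ss(-1)=-60, F_ss(4)=360; F_tt(-3)=42, F_tt(4)=-42.
Local maxima occur where both diagonal entries negative: (-1, 4). Count: 1.

1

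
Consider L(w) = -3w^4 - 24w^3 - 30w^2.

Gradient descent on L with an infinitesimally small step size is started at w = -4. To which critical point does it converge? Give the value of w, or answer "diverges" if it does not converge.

L'(w) = -12w(w + 1)(w + 5), so L'(-4) = -144.
Gradient descent moves in the -L' direction, i.e. w is increasing.
The nearest critical point in that direction is w = -1, where L'' = 48 > 0 (a local minimum). The iterate converges there.

-1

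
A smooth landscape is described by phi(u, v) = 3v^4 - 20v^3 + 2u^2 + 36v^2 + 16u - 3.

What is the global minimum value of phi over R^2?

phi(u,v) separates as P(u) + Q(v) − 3, so its minimum is min P + min Q − 3.
P'(u) = 4u + 16 vanishes at u ∈ {-4}; Q'(v) = 12v(v - 3)(v - 2) vanishes at v ∈ {0, 2, 3}.
Local minima of P (where P''>0): P(-4)=-32. Local minima of Q: Q(0)=0, Q(3)=27.
So the global minimum of phi is P(-4) + Q(0) − 3 = -32 + 0 − 3 = -35, attained at (-4, 0).

-35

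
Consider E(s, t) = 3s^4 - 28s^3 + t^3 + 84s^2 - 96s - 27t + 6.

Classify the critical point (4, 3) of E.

local minimum

The mixed partial ∂²E/∂s∂t is 0, so the Hessian at any point is diag(E_ss, E_tt) = diag(12(3s^2 - 14s + 14), 6t).
At (4, 3): H = diag(72, 18).
Both eigenvalues are positive, so H is positive definite: a local minimum.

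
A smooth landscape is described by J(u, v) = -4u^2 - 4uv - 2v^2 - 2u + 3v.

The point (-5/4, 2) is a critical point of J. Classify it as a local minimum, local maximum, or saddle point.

The Hessian of J is constant: H = [[-8, -4], [-4, -4]].
det(H) = (-8)·(-4) − (-4)² = 16.
det(H) > 0 and tr(H) = -12 < 0, so H is negative definite and the point is a local maximum.

local maximum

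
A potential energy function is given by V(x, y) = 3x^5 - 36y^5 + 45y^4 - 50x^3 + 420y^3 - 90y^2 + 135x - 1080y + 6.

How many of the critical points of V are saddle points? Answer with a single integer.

V separates as a function of x plus a function of y, so ∇V=0 decouples.
∂V/∂x = 15(x - 3)(x - 1)(x + 1)(x + 3) = 0 at x ∈ {-3, -1, 1, 3}; ∂V/∂y = -180(y - 3)(y - 1)(y + 1)(y + 2) = 0 at y ∈ {-2, -1, 1, 3}.
The Hessian is diagonal: diag(V_xx, V_yy). Second derivatives: V_xx(-3)=-720, V_xx(-1)=240, V_xx(1)=-240, V_xx(3)=720; V_yy(-2)=2700, V_yy(-1)=-1440, V_yy(1)=2160, V_yy(3)=-7200.
Saddle points occur where the two diagonal entries have opposite signs: (-3, -2), (-3, 1), (-1, -1), (-1, 3), (1, -2), (1, 1), (3, -1), (3, 3). Count: 8.

8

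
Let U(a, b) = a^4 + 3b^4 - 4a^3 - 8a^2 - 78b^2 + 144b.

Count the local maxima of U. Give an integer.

U separates as a function of a plus a function of b, so ∇U=0 decouples.
∂U/∂a = 4a(a - 4)(a + 1) = 0 at a ∈ {-1, 0, 4}; ∂U/∂b = 12(b - 3)(b - 1)(b + 4) = 0 at b ∈ {-4, 1, 3}.
The Hessian is diagonal: diag(U_aa, U_bb). Second derivatives: U_aa(-1)=20, U_aa(0)=-16, U_aa(4)=80; U_bb(-4)=420, U_bb(1)=-120, U_bb(3)=168.
Local maxima occur where both diagonal entries negative: (0, 1). Count: 1.

1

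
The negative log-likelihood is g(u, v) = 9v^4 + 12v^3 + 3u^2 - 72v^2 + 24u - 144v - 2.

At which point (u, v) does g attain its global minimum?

(-4, 2)

g(u,v) separates as P(u) + Q(v) − 2, so its minimum is min P + min Q − 2.
P'(u) = 6u + 24 vanishes at u ∈ {-4}; Q'(v) = 36(v - 2)(v + 1)(v + 2) vanishes at v ∈ {-2, -1, 2}.
Local minima of P (where P''>0): P(-4)=-48. Local minima of Q: Q(-2)=48, Q(2)=-336.
So the global minimum of g is P(-4) + Q(2) − 2 = -48 − 336 − 2 = -386, attained at (-4, 2).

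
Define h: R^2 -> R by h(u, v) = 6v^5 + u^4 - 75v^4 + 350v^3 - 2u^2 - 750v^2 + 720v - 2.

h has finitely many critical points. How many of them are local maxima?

2

h separates as a function of u plus a function of v, so ∇h=0 decouples.
∂h/∂u = 4u(u - 1)(u + 1) = 0 at u ∈ {-1, 0, 1}; ∂h/∂v = 30(v - 4)(v - 3)(v - 2)(v - 1) = 0 at v ∈ {1, 2, 3, 4}.
The Hessian is diagonal: diag(h_uu, h_vv). Second derivatives: h_uu(-1)=8, h_uu(0)=-4, h_uu(1)=8; h_vv(1)=-180, h_vv(2)=60, h_vv(3)=-60, h_vv(4)=180.
Local maxima occur where both diagonal entries negative: (0, 1), (0, 3). Count: 2.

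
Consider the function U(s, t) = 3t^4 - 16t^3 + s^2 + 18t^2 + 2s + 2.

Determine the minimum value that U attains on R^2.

-26

U(s,t) separates as P(s) + Q(t) + 2, so its minimum is min P + min Q + 2.
P'(s) = 2s + 2 vanishes at s ∈ {-1}; Q'(t) = 12t(t - 3)(t - 1) vanishes at t ∈ {0, 1, 3}.
Local minima of P (where P''>0): P(-1)=-1. Local minima of Q: Q(0)=0, Q(3)=-27.
So the global minimum of U is P(-1) + Q(3) + 2 = -1 − 27 + 2 = -26, attained at (-1, 3).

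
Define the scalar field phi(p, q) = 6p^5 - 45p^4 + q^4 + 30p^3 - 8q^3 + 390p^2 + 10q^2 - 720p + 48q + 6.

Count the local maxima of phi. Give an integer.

2

phi separates as a function of p plus a function of q, so ∇phi=0 decouples.
∂phi/∂p = 30(p - 4)(p - 3)(p - 1)(p + 2) = 0 at p ∈ {-2, 1, 3, 4}; ∂phi/∂q = 4(q - 4)(q - 3)(q + 1) = 0 at q ∈ {-1, 3, 4}.
The Hessian is diagonal: diag(phi_pp, phi_qq). Second derivatives: phi_pp(-2)=-2700, phi_pp(1)=540, phi_pp(3)=-300, phi_pp(4)=540; phi_qq(-1)=80, phi_qq(3)=-16, phi_qq(4)=20.
Local maxima occur where both diagonal entries negative: (-2, 3), (3, 3). Count: 2.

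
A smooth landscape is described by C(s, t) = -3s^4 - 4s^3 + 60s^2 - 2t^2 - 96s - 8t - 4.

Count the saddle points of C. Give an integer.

1

C separates as a function of s plus a function of t, so ∇C=0 decouples.
∂C/∂s = -12(s - 2)(s - 1)(s + 4) = 0 at s ∈ {-4, 1, 2}; ∂C/∂t = -4(t + 2) = 0 at t ∈ {-2}.
The Hessian is diagonal: diag(C_ss, C_tt). Second derivatives: C_ss(-4)=-360, C_ss(1)=60, C_ss(2)=-72; C_tt(-2)=-4.
Saddle points occur where the two diagonal entries have opposite signs: (1, -2). Count: 1.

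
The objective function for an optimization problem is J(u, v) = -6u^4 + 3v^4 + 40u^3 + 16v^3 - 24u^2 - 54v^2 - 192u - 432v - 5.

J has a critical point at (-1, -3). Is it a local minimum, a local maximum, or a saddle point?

The mixed partial ∂²J/∂u∂v is 0, so the Hessian at any point is diag(J_uu, J_vv) = diag(24(-3u^2 + 10u - 2), 12(3v^2 + 8v - 9)).
At (-1, -3): H = diag(-360, -72).
Both eigenvalues are negative, so H is negative definite: a local maximum.

local maximum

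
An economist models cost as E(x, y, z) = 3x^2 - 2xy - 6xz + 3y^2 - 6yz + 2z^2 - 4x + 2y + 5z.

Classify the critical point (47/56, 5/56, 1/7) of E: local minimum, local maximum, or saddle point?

The Hessian is constant: H = [[6, -2, -6], [-2, 6, -6], [-6, -6, 4]].
Leading principal minors: Δ₁ = 6, Δ₂ = 32, Δ₃ = -448.
The minors fit neither the all-positive nor the alternating-sign pattern, so H is indefinite: a saddle point.

saddle point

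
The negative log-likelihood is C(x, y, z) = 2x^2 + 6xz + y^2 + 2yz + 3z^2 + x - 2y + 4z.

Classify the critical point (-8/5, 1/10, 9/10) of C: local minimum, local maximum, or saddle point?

saddle point

The Hessian is constant: H = [[4, 0, 6], [0, 2, 2], [6, 2, 6]].
Leading principal minors: Δ₁ = 4, Δ₂ = 8, Δ₃ = -40.
The minors fit neither the all-positive nor the alternating-sign pattern, so H is indefinite: a saddle point.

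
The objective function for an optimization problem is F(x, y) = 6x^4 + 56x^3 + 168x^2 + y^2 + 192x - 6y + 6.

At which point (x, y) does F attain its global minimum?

F(x,y) separates as P(x) + Q(y) + 6, so its minimum is min P + min Q + 6.
P'(x) = 24(x + 1)(x + 2)(x + 4) vanishes at x ∈ {-4, -2, -1}; Q'(y) = 2y - 6 vanishes at y ∈ {3}.
Local minima of P (where P''>0): P(-4)=-128, P(-1)=-74. Local minima of Q: Q(3)=-9.
So the global minimum of F is P(-4) + Q(3) + 6 = -128 − 9 + 6 = -131, attained at (-4, 3).

(-4, 3)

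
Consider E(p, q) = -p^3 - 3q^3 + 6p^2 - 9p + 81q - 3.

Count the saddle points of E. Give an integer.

E separates as a function of p plus a function of q, so ∇E=0 decouples.
∂E/∂p = -3(p - 3)(p - 1) = 0 at p ∈ {1, 3}; ∂E/∂q = -9(q - 3)(q + 3) = 0 at q ∈ {-3, 3}.
The Hessian is diagonal: diag(E_pp, E_qq). Second derivatives: E_pp(1)=6, E_pp(3)=-6; E_qq(-3)=54, E_qq(3)=-54.
Saddle points occur where the two diagonal entries have opposite signs: (1, 3), (3, -3). Count: 2.

2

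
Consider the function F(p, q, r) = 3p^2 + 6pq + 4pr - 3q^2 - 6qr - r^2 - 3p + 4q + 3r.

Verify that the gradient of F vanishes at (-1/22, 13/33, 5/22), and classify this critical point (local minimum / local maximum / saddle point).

∇F = (6p + 6q + 4r - 3, 6p - 6q - 6r + 4, 4p - 6q - 2r + 3); substituting (-1/22, 13/33, 5/22) gives ∇F = (0, 0, 0), so (-1/22, 13/33, 5/22) is indeed a critical point.
The Hessian is constant: H = [[6, 6, 4], [6, -6, -6], [4, -6, -2]].
Leading principal minors: Δ₁ = 6, Δ₂ = -72, Δ₃ = -264.
The minors fit neither the all-positive nor the alternating-sign pattern, so H is indefinite: a saddle point.

saddle point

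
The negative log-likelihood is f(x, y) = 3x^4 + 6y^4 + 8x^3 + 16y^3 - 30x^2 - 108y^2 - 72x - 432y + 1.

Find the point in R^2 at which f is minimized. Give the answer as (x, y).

(2, 3)

f(x,y) separates as P(x) + Q(y) + 1, so its minimum is min P + min Q + 1.
P'(x) = 12(x - 2)(x + 1)(x + 3) vanishes at x ∈ {-3, -1, 2}; Q'(y) = 24(y - 3)(y + 2)(y + 3) vanishes at y ∈ {-3, -2, 3}.
Local minima of P (where P''>0): P(-3)=-27, P(2)=-152. Local minima of Q: Q(-3)=378, Q(3)=-1350.
So the global minimum of f is P(2) + Q(3) + 1 = -152 − 1350 + 1 = -1501, attained at (2, 3).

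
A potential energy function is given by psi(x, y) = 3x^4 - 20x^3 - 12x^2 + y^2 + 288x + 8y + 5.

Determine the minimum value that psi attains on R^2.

-427

psi(x,y) separates as P(x) + Q(y) + 5, so its minimum is min P + min Q + 5.
P'(x) = 12(x - 4)(x - 3)(x + 2) vanishes at x ∈ {-2, 3, 4}; Q'(y) = 2y + 8 vanishes at y ∈ {-4}.
Local minima of P (where P''>0): P(-2)=-416, P(4)=448. Local minima of Q: Q(-4)=-16.
So the global minimum of psi is P(-2) + Q(-4) + 5 = -416 − 16 + 5 = -427, attained at (-2, -4).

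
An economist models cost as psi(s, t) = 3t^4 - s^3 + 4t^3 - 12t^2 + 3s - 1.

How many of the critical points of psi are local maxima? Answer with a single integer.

1

psi separates as a function of s plus a function of t, so ∇psi=0 decouples.
∂psi/∂s = -3(s - 1)(s + 1) = 0 at s ∈ {-1, 1}; ∂psi/∂t = 12t(t - 1)(t + 2) = 0 at t ∈ {-2, 0, 1}.
The Hessian is diagonal: diag(psi_ss, psi_tt). Second derivatives: psi_ss(-1)=6, psi_ss(1)=-6; psi_tt(-2)=72, psi_tt(0)=-24, psi_tt(1)=36.
Local maxima occur where both diagonal entries negative: (1, 0). Count: 1.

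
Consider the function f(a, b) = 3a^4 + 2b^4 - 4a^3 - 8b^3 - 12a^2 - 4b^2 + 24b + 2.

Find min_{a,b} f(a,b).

f(a,b) separates as P(a) + Q(b) + 2, so its minimum is min P + min Q + 2.
P'(a) = 12a(a - 2)(a + 1) vanishes at a ∈ {-1, 0, 2}; Q'(b) = 8(b - 3)(b - 1)(b + 1) vanishes at b ∈ {-1, 1, 3}.
Local minima of P (where P''>0): P(-1)=-5, P(2)=-32. Local minima of Q: Q(-1)=-18, Q(3)=-18.
So the global minimum of f is P(2) + Q(-1) + 2 = -32 − 18 + 2 = -48, attained at (2, -1).

-48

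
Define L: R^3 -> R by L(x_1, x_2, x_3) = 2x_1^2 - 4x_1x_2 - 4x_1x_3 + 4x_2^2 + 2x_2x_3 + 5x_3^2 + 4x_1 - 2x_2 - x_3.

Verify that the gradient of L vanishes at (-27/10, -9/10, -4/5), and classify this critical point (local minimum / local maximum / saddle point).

∇L = (4x_1 - 4x_2 - 4x_3 + 4, -4x_1 + 8x_2 + 2x_3 - 2, -4x_1 + 2x_2 + 10x_3 - 1); substituting (-27/10, -9/10, -4/5) gives ∇L = (0, 0, 0), so (-27/10, -9/10, -4/5) is indeed a critical point.
The Hessian is constant: H = [[4, -4, -4], [-4, 8, 2], [-4, 2, 10]].
Leading principal minors: Δ₁ = 4, Δ₂ = 16, Δ₃ = 80.
All leading minors are positive, so H is positive definite: a local minimum.

local minimum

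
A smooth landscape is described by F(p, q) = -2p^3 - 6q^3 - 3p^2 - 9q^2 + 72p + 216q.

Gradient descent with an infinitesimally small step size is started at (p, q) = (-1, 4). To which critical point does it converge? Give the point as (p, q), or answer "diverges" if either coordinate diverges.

F is separable, so gradient descent decouples: p follows -∂F/∂p, q follows -∂F/∂q.
∂F/∂p = -6(p - 3)(p + 4); at p=-1 this is 72, so p decreases.
∂F/∂q = -18(q - 3)(q + 4); at q=4 this is -144, so q increases.
The q-coordinate has no critical point in that direction and runs off to infinity.

diverges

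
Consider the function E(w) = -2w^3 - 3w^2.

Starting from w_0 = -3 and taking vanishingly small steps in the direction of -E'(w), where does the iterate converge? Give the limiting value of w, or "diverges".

-1

E'(w) = -6w(w + 1), so E'(-3) = -36.
Gradient descent moves in the -E' direction, i.e. w is increasing.
The nearest critical point in that direction is w = -1, where E'' = 6 > 0 (a local minimum). The iterate converges there.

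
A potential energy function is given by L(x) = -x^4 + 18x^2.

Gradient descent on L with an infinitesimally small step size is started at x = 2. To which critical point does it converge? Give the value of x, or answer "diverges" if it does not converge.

0

L'(x) = -4x(x - 3)(x + 3), so L'(2) = 40.
Gradient descent moves in the -L' direction, i.e. x is decreasing.
The nearest critical point in that direction is x = 0, where L'' = 36 > 0 (a local minimum). The iterate converges there.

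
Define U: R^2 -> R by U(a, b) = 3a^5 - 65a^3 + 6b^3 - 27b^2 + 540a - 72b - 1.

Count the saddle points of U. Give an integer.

U separates as a function of a plus a function of b, so ∇U=0 decouples.
∂U/∂a = 15(a - 3)(a - 2)(a + 2)(a + 3) = 0 at a ∈ {-3, -2, 2, 3}; ∂U/∂b = 18(b - 4)(b + 1) = 0 at b ∈ {-1, 4}.
The Hessian is diagonal: diag(U_aa, U_bb). Second derivatives: U_aa(-3)=-450, U_aa(-2)=300, U_aa(2)=-300, U_aa(3)=450; U_bb(-1)=-90, U_bb(4)=90.
Saddle points occur where the two diagonal entries have opposite signs: (-3, 4), (-2, -1), (2, 4), (3, -1). Count: 4.

4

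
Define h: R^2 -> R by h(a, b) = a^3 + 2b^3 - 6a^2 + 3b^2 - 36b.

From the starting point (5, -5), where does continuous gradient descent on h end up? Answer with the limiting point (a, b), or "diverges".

h is separable, so gradient descent decouples: a follows -∂h/∂a, b follows -∂h/∂b.
∂h/∂a = 3a(a - 4); at a=5 this is 15, so a decreases.
∂h/∂b = 6(b - 2)(b + 3); at b=-5 this is 84, so b decreases.
The b-coordinate has no critical point in that direction and runs off to infinity.

diverges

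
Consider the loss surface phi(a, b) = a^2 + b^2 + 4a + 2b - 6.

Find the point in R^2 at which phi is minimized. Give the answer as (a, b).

(-2, -1)

phi(a,b) separates as P(a) + Q(b) − 6, so its minimum is min P + min Q − 6.
P'(a) = 2a + 4 vanishes at a ∈ {-2}; Q'(b) = 2b + 2 vanishes at b ∈ {-1}.
Local minima of P (where P''>0): P(-2)=-4. Local minima of Q: Q(-1)=-1.
So the global minimum of phi is P(-2) + Q(-1) − 6 = -4 − 1 − 6 = -11, attained at (-2, -1).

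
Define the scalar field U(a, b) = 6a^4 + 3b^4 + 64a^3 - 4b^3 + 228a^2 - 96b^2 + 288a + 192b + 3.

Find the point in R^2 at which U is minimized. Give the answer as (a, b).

(-1, -4)

U(a,b) separates as P(a) + Q(b) + 3, so its minimum is min P + min Q + 3.
P'(a) = 24(a + 1)(a + 3)(a + 4) vanishes at a ∈ {-4, -3, -1}; Q'(b) = 12(b - 4)(b - 1)(b + 4) vanishes at b ∈ {-4, 1, 4}.
Local minima of P (where P''>0): P(-4)=-64, P(-1)=-118. Local minima of Q: Q(-4)=-1280, Q(4)=-256.
So the global minimum of U is P(-1) + Q(-4) + 3 = -118 − 1280 + 3 = -1395, attained at (-1, -4).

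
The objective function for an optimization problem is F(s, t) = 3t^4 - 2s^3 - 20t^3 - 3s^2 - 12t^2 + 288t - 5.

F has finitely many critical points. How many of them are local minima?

F separates as a function of s plus a function of t, so ∇F=0 decouples.
∂F/∂s = -6s(s + 1) = 0 at s ∈ {-1, 0}; ∂F/∂t = 12(t - 4)(t - 3)(t + 2) = 0 at t ∈ {-2, 3, 4}.
The Hessian is diagonal: diag(F_ss, F_tt). Second derivatives: F_ss(-1)=6, F_ss(0)=-6; F_tt(-2)=360, F_tt(3)=-60, F_tt(4)=72.
Local minima occur where both diagonal entries positive: (-1, -2), (-1, 4). Count: 2.

2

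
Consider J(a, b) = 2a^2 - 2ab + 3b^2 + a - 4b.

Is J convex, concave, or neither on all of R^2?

convex

J is quadratic, so its Hessian is the constant matrix H = [[4, -2], [-2, 6]].
det(H) = 20, tr(H) = 10.
det(H) > 0 and tr(H) > 0, so H is positive definite everywhere: convex.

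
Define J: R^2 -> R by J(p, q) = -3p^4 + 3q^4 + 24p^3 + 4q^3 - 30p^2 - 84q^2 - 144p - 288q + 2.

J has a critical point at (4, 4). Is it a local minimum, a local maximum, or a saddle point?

The mixed partial ∂²J/∂p∂q is 0, so the Hessian at any point is diag(J_pp, J_qq) = diag(12(-3p^2 + 12p - 5), 12(3q^2 + 2q - 14)).
At (4, 4): H = diag(-60, 504).
The eigenvalues have opposite signs, so H is indefinite: a saddle point.

saddle point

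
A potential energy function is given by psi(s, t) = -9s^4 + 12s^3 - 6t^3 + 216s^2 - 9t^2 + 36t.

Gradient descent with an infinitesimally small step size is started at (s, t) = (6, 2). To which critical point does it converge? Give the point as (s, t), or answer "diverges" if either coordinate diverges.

diverges

psi is separable, so gradient descent decouples: s follows -∂psi/∂s, t follows -∂psi/∂t.
∂psi/∂s = -36s(s - 4)(s + 3); at s=6 this is -3888, so s increases.
∂psi/∂t = -18(t - 1)(t + 2); at t=2 this is -72, so t increases.
The s-coordinate has no critical point in that direction and runs off to infinity.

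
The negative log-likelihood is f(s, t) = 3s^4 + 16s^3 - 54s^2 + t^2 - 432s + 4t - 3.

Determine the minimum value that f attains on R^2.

f(s,t) separates as P(s) + Q(t) − 3, so its minimum is min P + min Q − 3.
P'(s) = 12(s - 3)(s + 3)(s + 4) vanishes at s ∈ {-4, -3, 3}; Q'(t) = 2(t + 2) vanishes at t ∈ {-2}.
Local minima of P (where P''>0): P(-4)=608, P(3)=-1107. Local minima of Q: Q(-2)=-4.
So the global minimum of f is P(3) + Q(-2) − 3 = -1107 − 4 − 3 = -1114, attained at (3, -2).

-1114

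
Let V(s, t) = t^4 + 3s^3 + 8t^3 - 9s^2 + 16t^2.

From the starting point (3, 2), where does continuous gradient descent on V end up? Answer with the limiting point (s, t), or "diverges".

V is separable, so gradient descent decouples: s follows -∂V/∂s, t follows -∂V/∂t.
∂V/∂s = 9s(s - 2); at s=3 this is 27, so s decreases.
∂V/∂t = 4t(t + 2)(t + 4); at t=2 this is 192, so t decreases.
s converges to its nearest critical value 2 (a local min of the s-part); t converges to 0. The iterate converges to (2, 0).

(2, 0)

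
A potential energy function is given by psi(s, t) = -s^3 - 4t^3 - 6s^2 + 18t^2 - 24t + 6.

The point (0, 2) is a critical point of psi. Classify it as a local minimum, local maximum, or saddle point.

local maximum

The mixed partial ∂²psi/∂s∂t is 0, so the Hessian at any point is diag(psi_ss, psi_tt) = diag(-6(s + 2), 12(-2t + 3)).
At (0, 2): H = diag(-12, -12).
Both eigenvalues are negative, so H is negative definite: a local maximum.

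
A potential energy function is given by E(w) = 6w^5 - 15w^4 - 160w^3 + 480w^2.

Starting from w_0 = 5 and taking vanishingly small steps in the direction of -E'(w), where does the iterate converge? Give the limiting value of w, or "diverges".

E'(w) = 30w(w - 4)(w - 2)(w + 4), so E'(5) = 4050.
Gradient descent moves in the -E' direction, i.e. w is decreasing.
The nearest critical point in that direction is w = 4, where E'' = 1920 > 0 (a local minimum). The iterate converges there.

4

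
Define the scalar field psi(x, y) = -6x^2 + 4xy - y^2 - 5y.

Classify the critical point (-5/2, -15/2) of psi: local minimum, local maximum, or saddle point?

local maximum

The Hessian of psi is constant: H = [[-12, 4], [4, -2]].
det(H) = (-12)·(-2) − 4² = 8.
det(H) > 0 and tr(H) = -14 < 0, so H is negative definite and the point is a local maximum.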